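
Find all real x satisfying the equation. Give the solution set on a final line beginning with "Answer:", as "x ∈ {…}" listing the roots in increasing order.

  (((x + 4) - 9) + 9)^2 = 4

Step 1. [(((x + 4) - 9) + 9)^2 = 4] √ both sides: 4 ≥ 0 gives two branches, so sqrt: ((x + 4) - 9) + 9 = 2 or -2.
Step 2. [((x + 4) - 9) + 9 = 2 or -2] peel the +9: subtract 9 from each side ⇒ sub: (x + 4) - 9 = -7 or -11.
Step 3. [(x + 4) - 9 = -7 or -11] peel the -9: add 9 from each side, so sub: x + 4 = 2 or -2.
Step 4. [x + 4 = 2 or -2] +4 is outermost — subtract 4 both sides. So sub: x = -2 or -6.

Answer: x ∈ {-6, -2}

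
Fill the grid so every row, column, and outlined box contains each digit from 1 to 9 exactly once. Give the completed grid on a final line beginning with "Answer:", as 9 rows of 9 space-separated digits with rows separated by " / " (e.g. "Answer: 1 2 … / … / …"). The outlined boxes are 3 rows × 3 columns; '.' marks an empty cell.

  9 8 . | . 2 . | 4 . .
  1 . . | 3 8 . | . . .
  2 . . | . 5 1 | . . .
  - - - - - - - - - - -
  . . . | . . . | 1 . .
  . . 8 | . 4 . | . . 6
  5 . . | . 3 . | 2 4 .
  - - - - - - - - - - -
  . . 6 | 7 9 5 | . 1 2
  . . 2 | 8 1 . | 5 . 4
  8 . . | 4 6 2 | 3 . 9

Step 1. [r9c8∈{7}] only 7 remains possible at r9c8. So r9c8=7.
Step 2. [r4c1∈{3,4,6,7}] col 1 places 6 nowhere but r4c1, so r4c1=6.
Step 3. [r4c5∈{7}] nothing but 7 survives at r4c5 ⇒ r4c5=7.
Step 4. [r5c6∈{9}] r5c6's peers cover all but 9, so r5c6=9.
Step 5. [r4c8∈{3,5,8,9}] across box 6, 9 lands solely at r4c8, so r4c8=9.
Step 6. [r5c7∈{7}] r5c7's peers cover all but 7. So r5c7=7.
Step 7. [r5c1∈{3}] only 3 remains possible at r5c1, so r5c1=3.
Step 8. [r1c4∈{6}] r1c4 has the single candidate 6, so r1c4=6.
Step 9. [r5c8∈{5}] r5c8 has the single candidate 5, so r5c8=5.
Step 10. [r1c8∈{3}] r1c8's peers cover all but 3, so r1c8=3.
Step 11. [r6c3∈{1,7,9}] col 3 places 9 nowhere but r6c3, so r6c3=9.
Step 12. [r6c2∈{1,7}] across row 6, 7 lands solely at r6c2 ⇒ r6c2=7.
Step 13. [r1c6∈{7}] only 7 remains possible at r1c6, so r1c6=7.
Step 14. [r1c3∈{5}] nothing but 5 survives at r1c3, so r1c3=5.
Step 15. [r4c3∈{4}] r4c3 has the single candidate 4 ⇒ r4c3=4.
Step 16. [r3c2∈{3,4,6}] 4 has one home in row 3: r3c2, so r3c2=4.
Step 17. [r6c9∈{8}] r6c9 has the single candidate 8 ⇒ r6c9=8.
Step 18. [r5c2∈{1,2}] box 4 places 1 nowhere but r5c2, so r5c2=1.
Step 19. [r2c7∈{6,9}] r2c7 is the only open cell in row 2 admitting 9. So r2c7=9.
Step 20. [r3c7∈{6,8}] 6 has one home in col 7: r3c7, so r3c7=6.
Step 21. [r2c3∈{7}] only 7 remains possible at r2c3, so r2c3=7.
Step 22. [r8c6∈{3}] nothing but 3 survives at r8c6. So r8c6=3.
Step 23. [r4c4∈{2,5}] across row 4, 5 lands solely at r4c4. So r4c4=5.
Step 24. [r2c8∈{2}] r2c8 is down to just 2, so r2c8=2.
Step 25. [r2c9∈{5}] r2c9's peers cover all but 5, so r2c9=5.
Step 26. [r7c7∈{8}] nothing but 8 survives at r7c7 ⇒ r7c7=8.
Step 27. [r4c9∈{3}] r4c9's peers cover all but 3. So r4c9=3.
Step 28. [r2c6∈{4}] r2c6 has the single candidate 4, so r2c6=4.
Step 29. [r3c3∈{3}] only 3 remains possible at r3c3, so r3c3=3.
Step 30. [r2c2∈{6}] r2c2's peers cover all but 6. So r2c2=6.
Step 31. [r8c8∈{6}] only 6 remains possible at r8c8. So r8c8=6.
Step 32. [r9c3∈{1}] r9c3 is down to just 1. So r9c3=1.
Step 33. [r5c4∈{2}] r5c4's peers cover all but 2. So r5c4=2.
Step 34. [r1c9∈{1}] r1c9 is down to just 1, so r1c9=1.
Step 35. [r3c8∈{8}] only 8 remains possible at r3c8 ⇒ r3c8=8.
Step 36. [r3c9∈{7}] r3c9's peers cover all but 7 ⇒ r3c9=7.
Step 37. [r6c6∈{6}] r6c6 is down to just 6 ⇒ r6c6=6.
Step 38. [r8c2∈{9}] nothing but 9 survives at r8c2 ⇒ r8c2=9.
Step 39. [r3c4∈{9}] r3c4's peers cover all but 9 ⇒ r3c4=9.
Step 40. [r6c4∈{1}] r6c4's peers cover all but 1, so r6c4=1.
Step 41. [r9c2∈{5}] r9c2 has the single candidate 5. So r9c2=5.
Step 42. [r4c2∈{2}] r4c2 is down to just 2 ⇒ r4c2=2.
Step 43. [r7c2∈{3}] r7c2 is down to just 3 ⇒ r7c2=3.
Step 44. [r4c6∈{8}] r4c6 has the single candidate 8 ⇒ r4c6=8.
Step 45. [r7c1∈{4}] r7c1 is down to just 4, so r7c1=4.
Step 46. [r8c1∈{7}] r8c1 has the single candidate 7, so r8c1=7.

Answer: 9 8 5 6 2 7 4 3 1 / 1 6 7 3 8 4 9 2 5 / 2 4 3 9 5 1 6 8 7 / 6 2 4 5 7 8 1 9 3 / 3 1 8 2 4 9 7 5 6 / 5 7 9 1 3 6 2 4 8 / 4 3 6 7 9 5 8 1 2 / 7 9 2 8 1 3 5 6 4 / 8 5 1 4 6 2 3 7 9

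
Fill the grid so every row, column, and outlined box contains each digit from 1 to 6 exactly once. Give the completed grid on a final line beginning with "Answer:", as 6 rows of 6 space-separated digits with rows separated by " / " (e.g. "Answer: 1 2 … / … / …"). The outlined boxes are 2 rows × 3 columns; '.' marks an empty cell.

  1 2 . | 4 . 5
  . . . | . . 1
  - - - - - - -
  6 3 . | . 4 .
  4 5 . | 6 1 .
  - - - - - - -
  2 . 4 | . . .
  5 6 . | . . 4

Step 1. [r6c3∈{1,3}] box 5 places 3 nowhere but r6c3. So r6c3=3.
Step 2. [r1c5∈{3,6}] in row 1, 3 fits only at r1c5, so r1c5=3.
Step 3. [r2c5∈{2,6}] r2c5 is the only open cell in box 2 admitting 6, so r2c5=6.
Step 4. [r5c4∈{1,3,5}] 3 has one home in col 4: r5c4. So r5c4=3.
Step 5. [r3c6∈{2}] only 2 remains possible at r3c6 ⇒ r3c6=2.
Step 6. [r6c5∈{2}] r6c5 is down to just 2. So r6c5=2.
Step 7. [r6c4∈{1}] r6c4 has the single candidate 1 ⇒ r6c4=1.
Step 8. [r1c3∈{6}] r1c3 has the single candidate 6. So r1c3=6.
Step 9. [r5c5∈{5}] r5c5's peers cover all but 5. So r5c5=5.
Step 10. [r2c2∈{4}] r2c2 has the single candidate 4, so r2c2=4.
Step 11. [r4c3∈{2}] only 2 remains possible at r4c3. So r4c3=2.
Step 12. [r3c3∈{1}] r3c3 is down to just 1 ⇒ r3c3=1.
Step 13. [r3c4∈{5}] r3c4 is down to just 5 ⇒ r3c4=5.
Step 14. [r2c4∈{2}] nothing but 2 survives at r2c4 ⇒ r2c4=2.
Step 15. [r5c2∈{1}] r5c2's peers cover all but 1, so r5c2=1.
Step 16. [r4c6∈{3}] only 3 remains possible at r4c6. So r4c6=3.
Step 17. [r5c6∈{6}] r5c6 has the single candidate 6. So r5c6=6.
Step 18. [r2c1∈{3}] r2c1 is down to just 3. So r2c1=3.
Step 19. [r2c3∈{5}] r2c3 is down to just 5 ⇒ r2c3=5.

Answer: 1 2 6 4 3 5 / 3 4 5 2 6 1 / 6 3 1 5 4 2 / 4 5 2 6 1 3 / 2 1 4 3 5 6 / 5 6 3 1 2 4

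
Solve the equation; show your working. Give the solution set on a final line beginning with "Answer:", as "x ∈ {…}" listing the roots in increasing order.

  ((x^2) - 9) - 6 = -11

Step 1. [((x^2) - 9) - 6 = -11] add 6: x sits inside (… - 6), so sub: (x^2) - 9 = -5.
Step 2. [(x^2) - 9 = -5] -9 is outermost — add 9 both sides, so sub: x^2 = 4.
Step 3. [x^2 = 4] √ both sides: 4 ≥ 0 gives two branches ⇒ sqrt: x = 2 or -2.

Answer: x ∈ {-2, 2}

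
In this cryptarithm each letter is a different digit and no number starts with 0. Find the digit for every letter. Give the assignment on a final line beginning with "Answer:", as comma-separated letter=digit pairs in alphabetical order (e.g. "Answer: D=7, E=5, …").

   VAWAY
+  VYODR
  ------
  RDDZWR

Step 1. [col 1: Y + R ≡ R (mod 10)] column 1: given nothing yet, carry-in 0, and all letters distinct, none taken yet, Y+R≡R (mod 10) forces Y=0. So Y=0.
Step 2. [col 1: Y + R ≡ R (mod 10)] no forcing yet in column 1 (carry-in 0); R=1 is free and consistent — try it. So R=1.
Step 3. [col 2: A + D ≡ W (mod 10)] column 2 (A + D ≡ W (mod 10), carry-in 0) doesn't pin A yet; pick A=7 and continue. So A=7.
Step 4. [col 2: A + D ≡ W (mod 10)] W=5 is one option consistent with column 2 (A + D ≡ W (mod 10), carry-in 0) — take it ⇒ W=5.
Step 5. [col 2: A + D ≡ W (mod 10)] column 2: given A=7, W=5, carry-in 0, and digits 0,1,5,7 already taken and all letters distinct, A+D≡W (mod 10) forces D=8, so D=8.
Step 6. [col 3: W + O ≡ Z (mod 10)] several values work for O in column 3 (W + O ≡ Z (mod 10), carry-in 1); try O=6. So O=6.
Step 7. [col 3: W + O ≡ Z (mod 10)] in column 3 we have W+O≡Z with carry-in 1; given W=5, O=6 and digits 0,1,5,6,7,8 already taken and all letters distinct, that pins Z to 2, so Z=2.
Step 8. [col 5: V + V ≡ D (mod 10)] no forcing yet in column 5 (carry-in 0); V=9 is free and consistent — try it. So V=9.

Answer: A=7, D=8, O=6, R=1, V=9, W=5, Y=0, Z=2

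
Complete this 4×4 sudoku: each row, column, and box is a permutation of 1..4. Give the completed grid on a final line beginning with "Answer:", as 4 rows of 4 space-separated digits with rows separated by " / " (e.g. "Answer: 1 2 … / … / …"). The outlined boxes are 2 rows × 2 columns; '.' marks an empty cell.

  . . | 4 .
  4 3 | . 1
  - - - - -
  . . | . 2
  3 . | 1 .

Step 1. [r4c2∈{2,4}] r4c2 is the only open cell in row 4 admitting 2. So r4c2=2.
Step 2. [r3c1∈{1}] r3c1's peers cover all but 1. So r3c1=1.
Step 3. [r1c1∈{2}] nothing but 2 survives at r1c1 ⇒ r1c1=2.
Step 4. [r4c4∈{4}] nothing but 4 survives at r4c4, so r4c4=4.
Step 5. [r1c4∈{3}] nothing but 3 survives at r1c4, so r1c4=3.
Step 6. [r3c3∈{3}] only 3 remains possible at r3c3. So r3c3=3.
Step 7. [r1c2∈{1}] nothing but 1 survives at r1c2 ⇒ r1c2=1.
Step 8. [r3c2∈{4}] r3c2 is down to just 4, so r3c2=4.
Step 9. [r2c3∈{2}] nothing but 2 survives at r2c3, so r2c3=2.

Answer: 2 1 4 3 / 4 3 2 1 / 1 4 3 2 / 3 2 1 4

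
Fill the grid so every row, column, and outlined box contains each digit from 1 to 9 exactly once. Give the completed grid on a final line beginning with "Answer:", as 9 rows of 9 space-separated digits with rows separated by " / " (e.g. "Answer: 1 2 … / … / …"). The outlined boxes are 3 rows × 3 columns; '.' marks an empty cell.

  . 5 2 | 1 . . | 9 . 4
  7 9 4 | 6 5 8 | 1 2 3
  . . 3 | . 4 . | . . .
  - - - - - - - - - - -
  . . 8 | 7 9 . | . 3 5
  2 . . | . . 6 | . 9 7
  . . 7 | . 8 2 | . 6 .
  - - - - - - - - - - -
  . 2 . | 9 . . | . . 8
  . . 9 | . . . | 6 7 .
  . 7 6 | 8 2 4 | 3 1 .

Step 1. [r6c7∈{4}] r6c7 has the single candidate 4, so r6c7=4.
Step 2. [r4c6∈{1}] r4c6's peers cover all but 1 ⇒ r4c6=1.
Step 3. [r5c5∈{3}] r5c5's peers cover all but 3 ⇒ r5c5=3.
Step 4. [r7c7∈{5}] r7c7's peers cover all but 5 ⇒ r7c7=5.
Step 5. [r8c4∈{3,5}] across col 4, 3 lands solely at r8c4. So r8c4=3.
Step 6. [r7c3∈{1}] nothing but 1 survives at r7c3, so r7c3=1.
Step 7. [r1c1∈{6,8}] across row 1, 6 lands solely at r1c1 ⇒ r1c1=6.
Step 8. [r4c1∈{4}] only 4 remains possible at r4c1. So r4c1=4.
Step 9. [r1c5∈{7}] r1c5 is down to just 7, so r1c5=7.
Step 10. [r5c2∈{1}] r5c2's peers cover all but 1 ⇒ r5c2=1.
Step 11. [r3c2∈{8}] r3c2 is down to just 8. So r3c2=8.
Step 12. [r6c4∈{5}] only 5 remains possible at r6c4. So r6c4=5.
Step 13. [r7c1∈{3}] r7c1 is down to just 3, so r7c1=3.
Step 14. [r8c1∈{5,8}] in row 8, 8 fits only at r8c1. So r8c1=8.
Step 15. [r8c2∈{4}] r8c2 is down to just 4, so r8c2=4.
Step 16. [r8c5∈{1}] nothing but 1 survives at r8c5. So r8c5=1.
Step 17. [r7c5∈{6}] nothing but 6 survives at r7c5. So r7c5=6.
Step 18. [r6c9∈{1}] r6c9's peers cover all but 1. So r6c9=1.
Step 19. [r5c7∈{8}] r5c7 has the single candidate 8, so r5c7=8.
Step 20. [r5c4∈{4}] r5c4 is down to just 4, so r5c4=4.
Step 21. [r3c7∈{7}] r3c7's peers cover all but 7 ⇒ r3c7=7.
Step 22. [r8c9∈{2}] only 2 remains possible at r8c9, so r8c9=2.
Step 23. [r3c1∈{1}] r3c1 is down to just 1, so r3c1=1.
Step 24. [r3c4∈{2}] r3c4 is down to just 2. So r3c4=2.
Step 25. [r6c2∈{3}] r6c2 is down to just 3. So r6c2=3.
Step 26. [r9c1∈{5}] nothing but 5 survives at r9c1 ⇒ r9c1=5.
Step 27. [r3c9∈{6}] r3c9's peers cover all but 6, so r3c9=6.
Step 28. [r5c3∈{5}] only 5 remains possible at r5c3. So r5c3=5.
Step 29. [r3c8∈{5}] r3c8 has the single candidate 5, so r3c8=5.
Step 30. [r9c9∈{9}] r9c9's peers cover all but 9, so r9c9=9.
Step 31. [r3c6∈{9}] r3c6's peers cover all but 9, so r3c6=9.
Step 32. [r7c6∈{7}] r7c6's peers cover all but 7. So r7c6=7.
Step 33. [r7c8∈{4}] r7c8 is down to just 4, so r7c8=4.
Step 34. [r6c1∈{9}] r6c1 is down to just 9. So r6c1=9.
Step 35. [r8c6∈{5}] r8c6's peers cover all but 5 ⇒ r8c6=5.
Step 36. [r4c2∈{6}] r4c2 has the single candidate 6 ⇒ r4c2=6.
Step 37. [r1c6∈{3}] r1c6 has the single candidate 3 ⇒ r1c6=3.
Step 38. [r4c7∈{2}] r4c7's peers cover all but 2, so r4c7=2.
Step 39. [r1c8∈{8}] r1c8 has the single candidate 8, so r1c8=8.

Answer: 6 5 2 1 7 3 9 8 4 / 7 9 4 6 5 8 1 2 3 / 1 8 3 2 4 9 7 5 6 / 4 6 8 7 9 1 2 3 5 / 2 1 5 4 3 6 8 9 7 / 9 3 7 5 8 2 4 6 1 / 3 2 1 9 6 7 5 4 8 / 8 4 9 3 1 5 6 7 2 / 5 7 6 8 2 4 3 1 9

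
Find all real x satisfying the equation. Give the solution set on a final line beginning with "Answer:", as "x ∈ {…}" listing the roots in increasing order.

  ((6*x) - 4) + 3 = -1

Step 1. [((6*x) - 4) + 3 = -1] peel the +3: subtract 3 from each side ⇒ sub: (6*x) - 4 = -4.
Step 2. [(6*x) - 4 = -4] 4 comes off first (add 4). So sub: 6*x = 0.
Step 3. [6*x = 0] divide by the outer 6 ⇒ div: x = 0.

Answer: x ∈ {0}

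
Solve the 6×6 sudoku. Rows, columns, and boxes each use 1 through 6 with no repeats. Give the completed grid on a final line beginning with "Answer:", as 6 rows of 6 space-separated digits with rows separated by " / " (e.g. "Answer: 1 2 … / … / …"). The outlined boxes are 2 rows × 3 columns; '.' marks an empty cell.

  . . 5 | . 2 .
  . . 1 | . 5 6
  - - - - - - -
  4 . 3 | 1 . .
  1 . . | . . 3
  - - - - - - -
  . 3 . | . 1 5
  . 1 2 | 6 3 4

Step 1. [r4c3∈{6}] r4c3 is down to just 6. So r4c3=6.
Step 2. [r4c4∈{2,4,5}] r4c4 is the only open cell in col 4 admitting 5. So r4c4=5.
Step 3. [r4c2∈{2}] r4c2 is down to just 2, so r4c2=2.
Step 4. [r1c2∈{4,6}] col 2 places 6 nowhere but r1c2, so r1c2=6.
Step 5. [r1c1∈{3}] only 3 remains possible at r1c1, so r1c1=3.
Step 6. [r2c2∈{4}] r2c2's peers cover all but 4. So r2c2=4.
Step 7. [r1c4∈{4}] r1c4 has the single candidate 4. So r1c4=4.
Step 8. [r5c4∈{2}] r5c4 has the single candidate 2, so r5c4=2.
Step 9. [r3c2∈{5}] only 5 remains possible at r3c2. So r3c2=5.
Step 10. [r5c1∈{6}] only 6 remains possible at r5c1. So r5c1=6.
Step 11. [r2c1∈{2}] r2c1's peers cover all but 2, so r2c1=2.
Step 12. [r5c3∈{4}] r5c3 has the single candidate 4, so r5c3=4.
Step 13. [r1c6∈{1}] r1c6 is down to just 1. So r1c6=1.
Step 14. [r3c5∈{6}] r3c5 is down to just 6. So r3c5=6.
Step 15. [r3c6∈{2}] r3c6 has the single candidate 2 ⇒ r3c6=2.
Step 16. [r2c4∈{3}] r2c4 has the single candidate 3. So r2c4=3.
Step 17. [r4c5∈{4}] r4c5 is down to just 4, so r4c5=4.
Step 18. [r6c1∈{5}] only 5 remains possible at r6c1. So r6c1=5.

Answer: 3 6 5 4 2 1 / 2 4 1 3 5 6 / 4 5 3 1 6 2 / 1 2 6 5 4 3 / 6 3 4 2 1 5 / 5 1 2 6 3 4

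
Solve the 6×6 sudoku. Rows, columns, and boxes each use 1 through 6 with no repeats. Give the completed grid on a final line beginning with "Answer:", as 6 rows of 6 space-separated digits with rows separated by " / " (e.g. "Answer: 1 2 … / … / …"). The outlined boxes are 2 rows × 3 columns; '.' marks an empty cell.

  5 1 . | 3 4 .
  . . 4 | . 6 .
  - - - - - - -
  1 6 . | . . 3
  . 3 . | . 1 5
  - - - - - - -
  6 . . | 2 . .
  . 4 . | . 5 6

Step 1. [r4c3∈{2}] only 2 remains possible at r4c3, so r4c3=2.
Step 2. [r6c4∈{1}] only 1 remains possible at r6c4, so r6c4=1.
Step 3. [r6c3∈{3}] nothing but 3 survives at r6c3 ⇒ r6c3=3.
Step 4. [r2c2∈{2}] r2c2 is down to just 2, so r2c2=2.
Step 5. [r4c4∈{4,6}] 6 has one home in row 4: r4c4 ⇒ r4c4=6.
Step 6. [r3c3∈{5}] only 5 remains possible at r3c3 ⇒ r3c3=5.
Step 7. [r5c5∈{3}] nothing but 3 survives at r5c5, so r5c5=3.
Step 8. [r6c1∈{2}] r6c1 is down to just 2, so r6c1=2.
Step 9. [r5c6∈{4}] nothing but 4 survives at r5c6, so r5c6=4.
Step 10. [r1c3∈{6}] r1c3's peers cover all but 6. So r1c3=6.
Step 11. [r5c3∈{1}] only 1 remains possible at r5c3 ⇒ r5c3=1.
Step 12. [r2c6∈{1}] r2c6's peers cover all but 1. So r2c6=1.
Step 13. [r5c2∈{5}] r5c2 has the single candidate 5, so r5c2=5.
Step 14. [r3c4∈{4}] r3c4 has the single candidate 4 ⇒ r3c4=4.
Step 15. [r1c6∈{2}] r1c6 is down to just 2 ⇒ r1c6=2.
Step 16. [r4c1∈{4}] r4c1's peers cover all but 4 ⇒ r4c1=4.
Step 17. [r2c1∈{3}] r2c1's peers cover all but 3, so r2c1=3.
Step 18. [r2c4∈{5}] only 5 remains possible at r2c4, so r2c4=5.
Step 19. [r3c5∈{2}] r3c5 has the single candidate 2. So r3c5=2.

Answer: 5 1 6 3 4 2 / 3 2 4 5 6 1 / 1 6 5 4 2 3 / 4 3 2 6 1 5 / 6 5 1 2 3 4 / 2 4 3 1 5 6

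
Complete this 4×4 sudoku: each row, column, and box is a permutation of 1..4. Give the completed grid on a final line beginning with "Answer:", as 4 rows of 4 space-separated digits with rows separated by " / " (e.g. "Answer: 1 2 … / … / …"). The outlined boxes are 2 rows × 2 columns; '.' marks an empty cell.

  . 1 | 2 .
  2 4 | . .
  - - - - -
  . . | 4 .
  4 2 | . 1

Step 1. [r2c4∈{3}] r2c4 is down to just 3. So r2c4=3.
Step 2. [r1c1∈{3}] nothing but 3 survives at r1c1, so r1c1=3.
Step 3. [r3c2∈{3}] r3c2 is down to just 3. So r3c2=3.
Step 4. [r3c4∈{2}] r3c4 is down to just 2. So r3c4=2.
Step 5. [r3c1∈{1}] nothing but 1 survives at r3c1. So r3c1=1.
Step 6. [r2c3∈{1}] r2c3 has the single candidate 1 ⇒ r2c3=1.
Step 7. [r4c3∈{3}] r4c3 is down to just 3. So r4c3=3.
Step 8. [r1c4∈{4}] only 4 remains possible at r1c4. So r1c4=4.

Answer: 3 1 2 4 / 2 4 1 3 / 1 3 4 2 / 4 2 3 1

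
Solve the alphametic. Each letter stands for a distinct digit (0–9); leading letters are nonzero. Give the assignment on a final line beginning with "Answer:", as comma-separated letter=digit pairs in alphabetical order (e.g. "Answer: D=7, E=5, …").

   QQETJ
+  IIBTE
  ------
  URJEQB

Step 1. [col 1: J + E ≡ B (mod 10)] column 1 (J + E ≡ B (mod 10), carry-in 0) doesn't pin B yet; pick B=0 and continue ⇒ B=0.
Step 2. [col 1: J + E ≡ B (mod 10)] no forcing yet in column 1 (carry-in 0); E=7 is free and consistent — try it. So E=7.
Step 3. [U] adding two 5-digit numbers gives at most 5+1 digits, and here it does — U is that final carry and must be 1, so U=1.
Step 4. [col 1: J + E ≡ B (mod 10)] from column 1 (E=7, B=0, carry-in 0, digits 0,1,7 already taken and all letters distinct): J must equal 3. So J=3.
Step 5. [col 2: T + T ≡ Q (mod 10)] column 2 (T + T ≡ Q (mod 10), carry-in 1) doesn't pin Q yet; pick Q=5 and continue, so Q=5.
Step 6. [col 2: T + T ≡ Q (mod 10)] in column 2 we have T+T≡Q with carry-in 1; given Q=5 and digits 0,1,3,5,7 already taken and all letters distinct, that pins T to 2. So T=2.
Step 7. [col 4: Q + I ≡ J (mod 10)] from column 4 (Q=5, J=3, carry-in 0, digits 0,1,2,3,5,7 already taken and all letters distinct): I must equal 8. So I=8.
Step 8. [col 5: Q + I ≡ R (mod 10)] in column 5 we have Q+I≡R with carry-in 1; given Q=5, I=8 and digits 0,1,2,3,5,7,8 already taken and all letters distinct, that pins R to 4, so R=4.

Answer: B=0, E=7, I=8, J=3, Q=5, R=4, T=2, U=1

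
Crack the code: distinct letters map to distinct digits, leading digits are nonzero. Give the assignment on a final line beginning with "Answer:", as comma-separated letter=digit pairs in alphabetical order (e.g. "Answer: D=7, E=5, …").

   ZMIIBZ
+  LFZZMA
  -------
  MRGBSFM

Step 1. [col 1: Z + A ≡ M (mod 10)] no forcing yet in column 1 (carry-in 0); Z=8 is free and consistent — try it. So Z=8.
Step 2. [col 1: Z + A ≡ M (mod 10)] column 1 (Z + A ≡ M (mod 10), carry-in 0) doesn't pin M yet; pick M=1 and continue. So M=1.
Step 3. [col 1: Z + A ≡ M (mod 10)] in column 1 we have Z+A≡M with carry-in 0; given Z=8, M=1 and digits 1,8 already taken and all letters distinct, that pins A to 3. So A=3.
Step 4. [col 2: B + M ≡ F (mod 10)] column 2 (B + M ≡ F (mod 10), carry-in 1) doesn't pin F yet; pick F=7 and continue, so F=7.
Step 5. [col 2: B + M ≡ F (mod 10)] column 2 reads B+M+carry(1)=F with M=1, F=7; with digits 1,3,7,8 already taken and all letters distinct, the only value for B is 5, so B=5.
Step 6. [col 3: I + Z ≡ S (mod 10)] column 3 (I + Z ≡ S (mod 10), carry-in 0) doesn't pin I yet; pick I=6 and continue ⇒ I=6.
Step 7. [col 3: I + Z ≡ S (mod 10)] column 3: given I=6, Z=8, carry-in 0, and digits 1,3,5,6,7,8 already taken and all letters distinct, I+Z≡S (mod 10) forces S=4 ⇒ S=4.
Step 8. [col 5: M + F ≡ G (mod 10)] in column 5 we have M+F≡G with carry-in 1; given M=1, F=7 and digits 1,3,4,5,6,7,8 already taken and all letters distinct, that pins G to 9, so G=9.
Step 9. [col 6: Z + L ≡ R (mod 10)] column 6 reads Z+L+carry(0)=R with Z=8; with digits 1,3,4,5,6,7,8,9 already taken and all letters distinct, the only value for R is 0, so R=0.
Step 10. [col 6: Z + L ≡ R (mod 10)] in column 6 we have Z+L≡R with carry-in 0; given Z=8, R=0 and digits 0,1,3,4,5,6,7,8,9 already taken and all letters distinct, that pins L to 2. So L=2.

Answer: A=3, B=5, F=7, G=9, I=6, L=2, M=1, R=0, S=4, Z=8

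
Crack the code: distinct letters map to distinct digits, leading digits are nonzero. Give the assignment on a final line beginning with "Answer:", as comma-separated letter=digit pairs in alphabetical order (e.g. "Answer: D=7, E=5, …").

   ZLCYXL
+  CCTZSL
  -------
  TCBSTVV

Step 1. [col 1: L + L ≡ V (mod 10)] column 1 (L + L ≡ V (mod 10), carry-in 0) doesn't pin L yet; pick L=7 and continue ⇒ L=7.
Step 2. [col 1: L + L ≡ V (mod 10)] in column 1 we have L+L≡V with carry-in 0; given L=7 and digits 7 already taken and all letters distinct, that pins V to 4, so V=4.
Step 3. [col 2: X + S ≡ V (mod 10)] column 2 (X + S ≡ V (mod 10), carry-in 1) doesn't pin X yet; pick X=3 and continue ⇒ X=3.
Step 4. [col 2: X + S ≡ V (mod 10)] column 2 reads X+S+carry(1)=V with X=3, V=4; with digits 3,4,7 already taken and all letters distinct, the only value for S is 0 ⇒ S=0.
Step 5. [col 3: Y + Z ≡ T (mod 10)] column 3 (Y + Z ≡ T (mod 10), carry-in 0) doesn't pin T yet; pick T=1 and continue ⇒ T=1.
Step 6. [col 3: Y + Z ≡ T (mod 10)] several values work for Y in column 3 (Y + Z ≡ T (mod 10), carry-in 0); try Y=2. So Y=2.
Step 7. [col 3: Y + Z ≡ T (mod 10)] in column 3 we have Y+Z≡T with carry-in 0; given Y=2, T=1 and digits 0,1,2,3,4,7 already taken and all letters distinct, that pins Z to 9. So Z=9.
Step 8. [col 4: C + T ≡ S (mod 10)] column 4: given T=1, S=0, carry-in 1, and digits 0,1,2,3,4,7,9 already taken and all letters distinct, C+T≡S (mod 10) forces C=8 ⇒ C=8.
Step 9. [col 5: L + C ≡ B (mod 10)] in column 5 we have L+C≡B with carry-in 1; given L=7, C=8 and digits 0,1,2,3,4,7,8,9 already taken and all letters distinct, that pins B to 6, so B=6.

Answer: B=6, C=8, L=7, S=0, T=1, V=4, X=3, Y=2, Z=9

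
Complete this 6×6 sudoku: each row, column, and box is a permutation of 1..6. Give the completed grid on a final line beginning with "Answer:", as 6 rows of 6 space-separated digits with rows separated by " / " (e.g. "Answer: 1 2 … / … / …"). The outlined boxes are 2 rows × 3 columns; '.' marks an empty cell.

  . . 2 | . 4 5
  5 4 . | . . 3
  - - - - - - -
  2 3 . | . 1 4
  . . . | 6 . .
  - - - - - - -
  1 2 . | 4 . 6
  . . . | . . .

Step 1. [r6c4∈{1,2,3,5}] 3 has one home in col 4: r6c4, so r6c4=3.
Step 2. [r5c5∈{5}] only 5 remains possible at r5c5. So r5c5=5.
Step 3. [r6c5∈{2}] r6c5's peers cover all but 2 ⇒ r6c5=2.
Step 4. [r3c3∈{5,6}] row 3 places 6 nowhere but r3c3, so r3c3=6.
Step 5. [r2c3∈{1}] only 1 remains possible at r2c3, so r2c3=1.
Step 6. [r1c2∈{6}] r1c2's peers cover all but 6 ⇒ r1c2=6.
Step 7. [r6c2∈{5}] nothing but 5 survives at r6c2 ⇒ r6c2=5.
Step 8. [r4c1∈{4}] r4c1 has the single candidate 4 ⇒ r4c1=4.
Step 9. [r1c1∈{3}] r1c1 is down to just 3 ⇒ r1c1=3.
Step 10. [r6c1∈{6}] r6c1's peers cover all but 6. So r6c1=6.
Step 11. [r2c4∈{2}] r2c4's peers cover all but 2. So r2c4=2.
Step 12. [r6c3∈{4}] only 4 remains possible at r6c3 ⇒ r6c3=4.
Step 13. [r4c5∈{3}] r4c5 is down to just 3. So r4c5=3.
Step 14. [r1c4∈{1}] r1c4 is down to just 1, so r1c4=1.
Step 15. [r4c6∈{2}] r4c6 is down to just 2. So r4c6=2.
Step 16. [r4c3∈{5}] nothing but 5 survives at r4c3 ⇒ r4c3=5.
Step 17. [r3c4∈{5}] r3c4's peers cover all but 5. So r3c4=5.
Step 18. [r5c3∈{3}] r5c3 is down to just 3. So r5c3=3.
Step 19. [r6c6∈{1}] r6c6 has the single candidate 1. So r6c6=1.
Step 20. [r2c5∈{6}] r2c5 is down to just 6 ⇒ r2c5=6.
Step 21. [r4c2∈{1}] r4c2's peers cover all but 1, so r4c2=1.

Answer: 3 6 2 1 4 5 / 5 4 1 2 6 3 / 2 3 6 5 1 4 / 4 1 5 6 3 2 / 1 2 3 4 5 6 / 6 5 4 3 2 1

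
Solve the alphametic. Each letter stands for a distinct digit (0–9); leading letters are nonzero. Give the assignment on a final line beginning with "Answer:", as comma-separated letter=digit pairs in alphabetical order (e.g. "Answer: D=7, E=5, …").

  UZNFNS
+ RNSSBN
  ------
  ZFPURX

Step 1. [col 1: S + N ≡ X (mod 10)] S=7 is one option consistent with column 1 (S + N ≡ X (mod 10), carry-in 0) — take it. So S=7.
Step 2. [col 1: S + N ≡ X (mod 10)] no forcing yet in column 1 (carry-in 0); N=5 is free and consistent — try it. So N=5.
Step 3. [col 1: S + N ≡ X (mod 10)] column 1 reads S+N+carry(0)=X with S=7, N=5; with digits 5,7 already taken and all letters distinct, the only value for X is 2 ⇒ X=2.
Step 4. [col 2: N + B ≡ R (mod 10)] several values work for B in column 2 (N + B ≡ R (mod 10), carry-in 1); try B=0, so B=0.
Step 5. [col 2: N + B ≡ R (mod 10)] in column 2 we have N+B≡R with carry-in 1; given N=5, B=0 and digits 0,2,5,7 already taken and all letters distinct, that pins R to 6 ⇒ R=6.
Step 6. [col 3: F + S ≡ U (mod 10)] U=1 is one option consistent with column 3 (F + S ≡ U (mod 10), carry-in 0) — take it ⇒ U=1.
Step 7. [col 3: F + S ≡ U (mod 10)] in column 3 we have F+S≡U with carry-in 0; given S=7, U=1 and digits 0,1,2,5,6,7 already taken and all letters distinct, that pins F to 4. So F=4.
Step 8. [col 4: N + S ≡ P (mod 10)] column 4: given N=5, S=7, carry-in 1, and digits 0,1,2,4,5,6,7 already taken and all letters distinct, N+S≡P (mod 10) forces P=3. So P=3.
Step 9. [col 5: Z + N ≡ F (mod 10)] from column 5 (N=5, F=4, carry-in 1, digits 0,1,2,3,4,5,6,7 already taken and all letters distinct): Z must equal 8 ⇒ Z=8.

Answer: B=0, F=4, N=5, P=3, R=6, S=7, U=1, X=2, Z=8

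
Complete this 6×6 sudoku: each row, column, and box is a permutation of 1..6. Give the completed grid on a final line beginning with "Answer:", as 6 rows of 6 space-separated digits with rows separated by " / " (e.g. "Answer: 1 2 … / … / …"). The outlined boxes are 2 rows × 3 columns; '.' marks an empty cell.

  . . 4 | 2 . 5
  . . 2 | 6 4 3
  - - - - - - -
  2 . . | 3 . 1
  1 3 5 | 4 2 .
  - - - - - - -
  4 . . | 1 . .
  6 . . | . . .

Step 1. [r2c2∈{1,5}] in row 2, 1 fits only at r2c2 ⇒ r2c2=1.
Step 2. [r3c5∈{5,6}] 5 has one home in row 3: r3c5. So r3c5=5.
Step 3. [r5c3∈{3}] r5c3 has the single candidate 3 ⇒ r5c3=3.
Step 4. [r5c2∈{2,5}] across row 5, 5 lands solely at r5c2. So r5c2=5.
Step 5. [r5c6∈{2,6}] in row 5, 2 fits only at r5c6, so r5c6=2.
Step 6. [r1c2∈{6}] r1c2 has the single candidate 6. So r1c2=6.
Step 7. [r1c1∈{3}] r1c1's peers cover all but 3 ⇒ r1c1=3.
Step 8. [r3c2∈{4}] r3c2 is down to just 4. So r3c2=4.
Step 9. [r6c3∈{1}] r6c3 has the single candidate 1. So r6c3=1.
Step 10. [r1c5∈{1}] r1c5's peers cover all but 1, so r1c5=1.
Step 11. [r6c5∈{3}] nothing but 3 survives at r6c5 ⇒ r6c5=3.
Step 12. [r4c6∈{6}] nothing but 6 survives at r4c6. So r4c6=6.
Step 13. [r6c6∈{4}] r6c6 has the single candidate 4. So r6c6=4.
Step 14. [r6c4∈{5}] nothing but 5 survives at r6c4, so r6c4=5.
Step 15. [r6c2∈{2}] nothing but 2 survives at r6c2 ⇒ r6c2=2.
Step 16. [r5c5∈{6}] only 6 remains possible at r5c5. So r5c5=6.
Step 17. [r3c3∈{6}] r3c3 is down to just 6, so r3c3=6.
Step 18. [r2c1∈{5}] r2c1's peers cover all but 5 ⇒ r2c1=5.

Answer: 3 6 4 2 1 5 / 5 1 2 6 4 3 / 2 4 6 3 5 1 / 1 3 5 4 2 6 / 4 5 3 1 6 2 / 6 2 1 5 3 4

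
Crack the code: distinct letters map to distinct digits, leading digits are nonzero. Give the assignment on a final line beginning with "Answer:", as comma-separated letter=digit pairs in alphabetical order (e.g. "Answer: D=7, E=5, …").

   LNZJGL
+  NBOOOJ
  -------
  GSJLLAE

Step 1. [col 1: L + J ≡ E (mod 10)] E=3 is one option consistent with column 1 (L + J ≡ E (mod 10), carry-in 0) — take it. So E=3.
Step 2. [col 1: L + J ≡ E (mod 10)] column 1 (L + J ≡ E (mod 10), carry-in 0) doesn't pin J yet; pick J=9 and continue. So J=9.
Step 3. [col 1: L + J ≡ E (mod 10)] in column 1 we have L+J≡E with carry-in 0; given J=9, E=3 and digits 3,9 already taken and all letters distinct, that pins L to 4 ⇒ L=4.
Step 4. [col 2: G + O ≡ A (mod 10)] column 2 (G + O ≡ A (mod 10), carry-in 1) doesn't pin A yet; pick A=7 and continue ⇒ A=7.
Step 5. [col 2: G + O ≡ A (mod 10)] G=1 is one option consistent with column 2 (G + O ≡ A (mod 10), carry-in 1) — take it ⇒ G=1.
Step 6. [col 2: G + O ≡ A (mod 10)] column 2: given G=1, A=7, carry-in 1, and digits 1,3,4,7,9 already taken and all letters distinct, G+O≡A (mod 10) forces O=5, so O=5.
Step 7. [col 4: Z + O ≡ L (mod 10)] from column 4 (O=5, L=4, carry-in 1, digits 1,3,4,5,7,9 already taken and all letters distinct): Z must equal 8 ⇒ Z=8.
Step 8. [col 5: N + B ≡ J (mod 10)] N=6 is one option consistent with column 5 (N + B ≡ J (mod 10), carry-in 1) — take it, so N=6.
Step 9. [col 5: N + B ≡ J (mod 10)] in column 5 we have N+B≡J with carry-in 1; given N=6, J=9 and digits 1,3,4,5,6,7,8,9 already taken and all letters distinct, that pins B to 2, so B=2.
Step 10. [col 6: L + N ≡ S (mod 10)] in column 6 we have L+N≡S with carry-in 0; given L=4, N=6 and digits 1,2,3,4,5,6,7,8,9 already taken and all letters distinct, that pins S to 0 ⇒ S=0.

Answer: A=7, B=2, E=3, G=1, J=9, L=4, N=6, O=5, S=0, Z=8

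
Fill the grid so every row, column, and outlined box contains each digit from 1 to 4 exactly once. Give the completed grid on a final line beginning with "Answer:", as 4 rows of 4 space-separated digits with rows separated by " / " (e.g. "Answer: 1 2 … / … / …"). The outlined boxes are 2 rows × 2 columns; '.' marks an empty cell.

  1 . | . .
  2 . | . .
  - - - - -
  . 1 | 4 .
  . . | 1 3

Step 1. [r1c3∈{2,3}] r1c3 is the only open cell in col 3 admitting 2, so r1c3=2.
Step 2. [r1c2∈{3,4}] r1c2 is the only open cell in row 1 admitting 3, so r1c2=3.
Step 3. [r2c2∈{4}] r2c2 is down to just 4. So r2c2=4.
Step 4. [r2c4∈{1}] nothing but 1 survives at r2c4. So r2c4=1.
Step 5. [r3c4∈{2}] r3c4 has the single candidate 2, so r3c4=2.
Step 6. [r4c1∈{4}] r4c1's peers cover all but 4 ⇒ r4c1=4.
Step 7. [r3c1∈{3}] r3c1 is down to just 3. So r3c1=3.
Step 8. [r4c2∈{2}] r4c2 has the single candidate 2 ⇒ r4c2=2.
Step 9. [r1c4∈{4}] only 4 remains possible at r1c4, so r1c4=4.
Step 10. [r2c3∈{3}] r2c3's peers cover all but 3 ⇒ r2c3=3.

Answer: 1 3 2 4 / 2 4 3 1 / 3 1 4 2 / 4 2 1 3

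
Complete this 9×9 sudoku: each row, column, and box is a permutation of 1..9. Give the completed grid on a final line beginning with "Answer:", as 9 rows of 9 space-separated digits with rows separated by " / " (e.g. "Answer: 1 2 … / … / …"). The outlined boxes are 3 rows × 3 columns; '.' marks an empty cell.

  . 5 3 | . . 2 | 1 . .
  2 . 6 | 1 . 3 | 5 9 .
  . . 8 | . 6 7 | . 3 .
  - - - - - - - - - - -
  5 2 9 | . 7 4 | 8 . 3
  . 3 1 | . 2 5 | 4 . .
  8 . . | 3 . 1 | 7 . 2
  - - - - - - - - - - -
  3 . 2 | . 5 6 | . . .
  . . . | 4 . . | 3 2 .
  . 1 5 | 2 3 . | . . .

Step 1. [r5c8∈{6}] r5c8 has the single candidate 6. So r5c8=6.
Step 2. [r3c9∈{4}] nothing but 4 survives at r3c9 ⇒ r3c9=4.
Step 3. [r7c7∈{9}] r7c7 is down to just 9. So r7c7=9.
Step 4. [r8c3∈{7}] r8c3 is down to just 7. So r8c3=7.
Step 5. [r3c2∈{9}] r3c2 has the single candidate 9, so r3c2=9.
Step 6. [r1c9∈{6,7,8}] row 1 places 6 nowhere but r1c9 ⇒ r1c9=6.
Step 7. [r5c4∈{8,9}] r5c4 is the only open cell in row 5 admitting 8, so r5c4=8.
Step 8. [r2c2∈{4,7}] r2c2 is the only open cell in col 2 admitting 7. So r2c2=7.
Step 9. [r2c9∈{8}] only 8 remains possible at r2c9, so r2c9=8.
Step 10. [r8c5∈{1,8,9}] across col 5, 1 lands solely at r8c5 ⇒ r8c5=1.
Step 11. [r9c9∈{7}] r9c9 is down to just 7 ⇒ r9c9=7.
Step 12. [r6c2∈{4,6}] 6 has one home in row 6: r6c2, so r6c2=6.
Step 13. [r7c2∈{4,8}] in col 2, 4 fits only at r7c2 ⇒ r7c2=4.
Step 14. [r7c8∈{1,8}] 8 has one home in row 7: r7c8 ⇒ r7c8=8.
Step 15. [r8c1∈{6,9}] in row 8, 6 fits only at r8c1, so r8c1=6.
Step 16. [r9c6∈{8,9}] across row 9, 8 lands solely at r9c6. So r9c6=8.
Step 17. [r1c5∈{4,8,9}] r1c5 is the only open cell in row 1 admitting 8 ⇒ r1c5=8.
Step 18. [r8c9∈{5}] r8c9's peers cover all but 5, so r8c9=5.
Step 19. [r1c4∈{9}] nothing but 9 survives at r1c4, so r1c4=9.
Step 20. [r9c8∈{4}] r9c8's peers cover all but 4, so r9c8=4.
Step 21. [r5c9∈{9}] r5c9's peers cover all but 9. So r5c9=9.
Step 22. [r9c7∈{6}] r9c7 is down to just 6 ⇒ r9c7=6.
Step 23. [r3c1∈{1}] r3c1's peers cover all but 1 ⇒ r3c1=1.
Step 24. [r6c8∈{5}] r6c8's peers cover all but 5 ⇒ r6c8=5.
Step 25. [r2c5∈{4}] r2c5 is down to just 4, so r2c5=4.
Step 26. [r7c9∈{1}] only 1 remains possible at r7c9. So r7c9=1.
Step 27. [r1c1∈{4}] r1c1 is down to just 4, so r1c1=4.
Step 28. [r4c8∈{1}] nothing but 1 survives at r4c8. So r4c8=1.
Step 29. [r7c4∈{7}] only 7 remains possible at r7c4, so r7c4=7.
Step 30. [r3c4∈{5}] r3c4 has the single candidate 5, so r3c4=5.
Step 31. [r1c8∈{7}] r1c8 has the single candidate 7. So r1c8=7.
Step 32. [r3c7∈{2}] r3c7 has the single candidate 2 ⇒ r3c7=2.
Step 33. [r4c4∈{6}] r4c4 is down to just 6. So r4c4=6.
Step 34. [r9c1∈{9}] r9c1's peers cover all but 9. So r9c1=9.
Step 35. [r6c3∈{4}] nothing but 4 survives at r6c3. So r6c3=4.
Step 36. [r5c1∈{7}] nothing but 7 survives at r5c1. So r5c1=7.
Step 37. [r8c6∈{9}] nothing but 9 survives at r8c6. So r8c6=9.
Step 38. [r6c5∈{9}] only 9 remains possible at r6c5 ⇒ r6c5=9.
Step 39. [r8c2∈{8}] r8c2 has the single candidate 8 ⇒ r8c2=8.

Answer: 4 5 3 9 8 2 1 7 6 / 2 7 6 1 4 3 5 9 8 / 1 9 8 5 6 7 2 3 4 / 5 2 9 6 7 4 8 1 3 / 7 3 1 8 2 5 4 6 9 / 8 6 4 3 9 1 7 5 2 / 3 4 2 7 5 6 9 8 1 / 6 8 7 4 1 9 3 2 5 / 9 1 5 2 3 8 6 4 7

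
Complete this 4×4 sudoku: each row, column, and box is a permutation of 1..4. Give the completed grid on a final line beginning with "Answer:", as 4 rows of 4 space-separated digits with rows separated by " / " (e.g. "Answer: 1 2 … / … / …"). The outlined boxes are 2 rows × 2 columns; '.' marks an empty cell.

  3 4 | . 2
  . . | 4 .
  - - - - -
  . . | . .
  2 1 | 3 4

Step 1. [r3c4∈{1}] r3c4 has the single candidate 1 ⇒ r3c4=1.
Step 2. [r2c2∈{2}] only 2 remains possible at r2c2. So r2c2=2.
Step 3. [r3c2∈{3}] nothing but 3 survives at r3c2 ⇒ r3c2=3.
Step 4. [r3c1∈{4}] r3c1's peers cover all but 4 ⇒ r3c1=4.
Step 5. [r3c3∈{2}] r3c3 has the single candidate 2 ⇒ r3c3=2.
Step 6. [r2c1∈{1}] r2c1 has the single candidate 1, so r2c1=1.
Step 7. [r2c4∈{3}] r2c4's peers cover all but 3. So r2c4=3.
Step 8. [r1c3∈{1}] r1c3 has the single candidate 1, so r1c3=1.

Answer: 3 4 1 2 / 1 2 4 3 / 4 3 2 1 / 2 1 3 4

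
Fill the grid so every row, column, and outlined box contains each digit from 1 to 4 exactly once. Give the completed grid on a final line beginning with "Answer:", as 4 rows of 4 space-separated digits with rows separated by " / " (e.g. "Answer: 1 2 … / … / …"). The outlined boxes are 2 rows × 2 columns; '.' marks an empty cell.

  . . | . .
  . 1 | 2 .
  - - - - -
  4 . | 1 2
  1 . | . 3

Step 1. [r1c2∈{2,3,4}] 4 has one home in col 2: r1c2, so r1c2=4.
Step 2. [r1c3∈{3}] r1c3's peers cover all but 3 ⇒ r1c3=3.
Step 3. [r1c1∈{2}] r1c1 has the single candidate 2 ⇒ r1c1=2.
Step 4. [r3c2∈{3}] only 3 remains possible at r3c2, so r3c2=3.
Step 5. [r4c2∈{2}] nothing but 2 survives at r4c2. So r4c2=2.
Step 6. [r1c4∈{1}] r1c4 has the single candidate 1, so r1c4=1.
Step 7. [r2c1∈{3}] only 3 remains possible at r2c1. So r2c1=3.
Step 8. [r2c4∈{4}] r2c4 is down to just 4, so r2c4=4.
Step 9. [r4c3∈{4}] r4c3's peers cover all but 4. So r4c3=4.

Answer: 2 4 3 1 / 3 1 2 4 / 4 3 1 2 / 1 2 4 3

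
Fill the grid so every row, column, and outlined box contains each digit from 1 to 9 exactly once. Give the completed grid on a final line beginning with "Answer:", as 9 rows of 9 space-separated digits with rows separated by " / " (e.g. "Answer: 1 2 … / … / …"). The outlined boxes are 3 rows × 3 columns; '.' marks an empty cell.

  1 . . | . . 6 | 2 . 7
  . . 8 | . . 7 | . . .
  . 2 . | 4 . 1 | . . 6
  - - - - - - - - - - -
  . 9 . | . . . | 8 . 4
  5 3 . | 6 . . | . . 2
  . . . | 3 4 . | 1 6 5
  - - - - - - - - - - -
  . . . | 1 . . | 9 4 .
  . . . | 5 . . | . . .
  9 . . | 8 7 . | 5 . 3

Step 1. [r3c7∈{3}] r3c7 has the single candidate 3, so r3c7=3.
Step 2. [r1c4∈{9}] nothing but 9 survives at r1c4 ⇒ r1c4=9.
Step 3. [r3c1∈{7}] r3c1 has the single candidate 7. So r3c1=7.
Step 4. [r8c7∈{6,7}] across col 7, 6 lands solely at r8c7. So r8c7=6.
Step 5. [r8c8∈{1,2,7,8}] in box 9, 7 fits only at r8c8. So r8c8=7.
Step 6. [r5c3∈{1,4,7}] row 5 places 4 nowhere but r5c3. So r5c3=4.
Step 7. [r4c3∈{1,2,6,7}] in box 4, 1 fits only at r4c3, so r4c3=1.
Step 8. [r1c2∈{4,5}] 4 has one home in row 1: r1c2 ⇒ r1c2=4.
Step 9. [r7c5∈{2,3,6}] col 5 places 6 nowhere but r7c5 ⇒ r7c5=6.
Step 10. [r6c6∈{2,8,9}] in row 6, 9 fits only at r6c6. So r6c6=9.
Step 11. [r8c1∈{2,3,4,8}] col 1 places 4 nowhere but r8c1. So r8c1=4.
Step 12. [r9c8∈{1,2}] across col 8, 2 lands solely at r9c8. So r9c8=2.
Step 13. [r2c9∈{1,9}] in col 9, 9 fits only at r2c9, so r2c9=9.
Step 14. [r7c9∈{8}] nothing but 8 survives at r7c9 ⇒ r7c9=8.
Step 15. [r4c6∈{2,5}] in col 6, 5 fits only at r4c6. So r4c6=5.
Step 16. [r4c5∈{2}] r4c5 is down to just 2. So r4c5=2.
Step 17. [r8c2∈{1,8}] row 8 places 8 nowhere but r8c2, so r8c2=8.
Step 18. [r6c2∈{7}] r6c2 has the single candidate 7, so r6c2=7.
Step 19. [r6c3∈{2}] r6c3 has the single candidate 2, so r6c3=2.
Step 20. [r8c3∈{3}] r8c3 has the single candidate 3, so r8c3=3.
Step 21. [r1c3∈{5}] nothing but 5 survives at r1c3 ⇒ r1c3=5.
Step 22. [r1c8∈{8}] r1c8 has the single candidate 8. So r1c8=8.
Step 23. [r3c8∈{5}] r3c8 has the single candidate 5 ⇒ r3c8=5.
Step 24. [r2c1∈{3,6}] across col 1, 3 lands solely at r2c1 ⇒ r2c1=3.
Step 25. [r9c3∈{6}] r9c3's peers cover all but 6 ⇒ r9c3=6.
Step 26. [r5c5∈{1,8}] row 5 places 1 nowhere but r5c5, so r5c5=1.
Step 27. [r8c6∈{2}] r8c6's peers cover all but 2, so r8c6=2.
Step 28. [r2c7∈{4}] r2c7's peers cover all but 4. So r2c7=4.
Step 29. [r3c5∈{8}] r3c5's peers cover all but 8, so r3c5=8.
Step 30. [r5c6∈{8}] r5c6 is down to just 8 ⇒ r5c6=8.
Step 31. [r7c6∈{3}] nothing but 3 survives at r7c6. So r7c6=3.
Step 32. [r9c6∈{4}] nothing but 4 survives at r9c6 ⇒ r9c6=4.
Step 33. [r2c5∈{5}] only 5 remains possible at r2c5, so r2c5=5.
Step 34. [r7c1∈{2}] only 2 remains possible at r7c1, so r7c1=2.
Step 35. [r2c2∈{6}] r2c2 is down to just 6 ⇒ r2c2=6.
Step 36. [r4c1∈{6}] r4c1 has the single candidate 6. So r4c1=6.
Step 37. [r4c8∈{3}] only 3 remains possible at r4c8. So r4c8=3.
Step 38. [r8c5∈{9}] nothing but 9 survives at r8c5 ⇒ r8c5=9.
Step 39. [r5c8∈{9}] nothing but 9 survives at r5c8, so r5c8=9.
Step 40. [r7c3∈{7}] nothing but 7 survives at r7c3, so r7c3=7.
Step 41. [r8c9∈{1}] nothing but 1 survives at r8c9, so r8c9=1.
Step 42. [r9c2∈{1}] only 1 remains possible at r9c2. So r9c2=1.
Step 43. [r7c2∈{5}] r7c2 has the single candidate 5 ⇒ r7c2=5.
Step 44. [r3c3∈{9}] only 9 remains possible at r3c3. So r3c3=9.
Step 45. [r6c1∈{8}] only 8 remains possible at r6c1. So r6c1=8.
Step 46. [r1c5∈{3}] only 3 remains possible at r1c5, so r1c5=3.
Step 47. [r2c4∈{2}] only 2 remains possible at r2c4 ⇒ r2c4=2.
Step 48. [r2c8∈{1}] r2c8 has the single candidate 1 ⇒ r2c8=1.
Step 49. [r4c4∈{7}] nothing but 7 survives at r4c4 ⇒ r4c4=7.
Step 50. [r5c7∈{7}] r5c7's peers cover all but 7, so r5c7=7.

Answer: 1 4 5 9 3 6 2 8 7 / 3 6 8 2 5 7 4 1 9 / 7 2 9 4 8 1 3 5 6 / 6 9 1 7 2 5 8 3 4 / 5 3 4 6 1 8 7 9 2 / 8 7 2 3 4 9 1 6 5 / 2 5 7 1 6 3 9 4 8 / 4 8 3 5 9 2 6 7 1 / 9 1 6 8 7 4 5 2 3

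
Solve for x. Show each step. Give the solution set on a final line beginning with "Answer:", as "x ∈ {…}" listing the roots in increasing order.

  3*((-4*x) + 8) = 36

Step 1. [3*((-4*x) + 8) = 36] 3 out front; divide by 3. So div: (-4*x) + 8 = 12.
Step 2. [(-4*x) + 8 = 12] 8 comes off first (subtract 8), so sub: -4*x = 4.
Step 3. [-4*x = 4] divide by the outer -4 ⇒ div: x = -1.

Answer: x ∈ {-1}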